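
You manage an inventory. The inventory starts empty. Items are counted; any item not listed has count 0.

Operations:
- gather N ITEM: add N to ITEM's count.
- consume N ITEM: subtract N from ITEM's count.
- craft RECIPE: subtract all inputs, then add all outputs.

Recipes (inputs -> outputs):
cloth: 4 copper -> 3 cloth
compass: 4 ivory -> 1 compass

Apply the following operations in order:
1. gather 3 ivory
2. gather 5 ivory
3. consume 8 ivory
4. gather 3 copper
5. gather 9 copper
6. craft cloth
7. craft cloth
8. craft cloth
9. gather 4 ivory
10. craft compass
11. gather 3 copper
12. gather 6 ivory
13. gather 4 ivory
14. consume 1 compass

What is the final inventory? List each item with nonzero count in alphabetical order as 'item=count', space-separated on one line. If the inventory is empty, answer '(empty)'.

Answer: cloth=9 copper=3 ivory=10

Derivation:
After 1 (gather 3 ivory): ivory=3
After 2 (gather 5 ivory): ivory=8
After 3 (consume 8 ivory): (empty)
After 4 (gather 3 copper): copper=3
After 5 (gather 9 copper): copper=12
After 6 (craft cloth): cloth=3 copper=8
After 7 (craft cloth): cloth=6 copper=4
After 8 (craft cloth): cloth=9
After 9 (gather 4 ivory): cloth=9 ivory=4
After 10 (craft compass): cloth=9 compass=1
After 11 (gather 3 copper): cloth=9 compass=1 copper=3
After 12 (gather 6 ivory): cloth=9 compass=1 copper=3 ivory=6
After 13 (gather 4 ivory): cloth=9 compass=1 copper=3 ivory=10
After 14 (consume 1 compass): cloth=9 copper=3 ivory=10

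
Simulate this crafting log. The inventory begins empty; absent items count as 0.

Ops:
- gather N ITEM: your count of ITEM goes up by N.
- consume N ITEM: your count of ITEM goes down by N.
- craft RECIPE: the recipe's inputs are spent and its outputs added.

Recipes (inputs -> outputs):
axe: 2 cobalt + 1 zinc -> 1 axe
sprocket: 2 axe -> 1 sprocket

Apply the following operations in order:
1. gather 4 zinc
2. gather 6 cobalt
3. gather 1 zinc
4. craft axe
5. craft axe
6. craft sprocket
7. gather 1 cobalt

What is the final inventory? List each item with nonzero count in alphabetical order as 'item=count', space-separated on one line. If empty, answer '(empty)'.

After 1 (gather 4 zinc): zinc=4
After 2 (gather 6 cobalt): cobalt=6 zinc=4
After 3 (gather 1 zinc): cobalt=6 zinc=5
After 4 (craft axe): axe=1 cobalt=4 zinc=4
After 5 (craft axe): axe=2 cobalt=2 zinc=3
After 6 (craft sprocket): cobalt=2 sprocket=1 zinc=3
After 7 (gather 1 cobalt): cobalt=3 sprocket=1 zinc=3

Answer: cobalt=3 sprocket=1 zinc=3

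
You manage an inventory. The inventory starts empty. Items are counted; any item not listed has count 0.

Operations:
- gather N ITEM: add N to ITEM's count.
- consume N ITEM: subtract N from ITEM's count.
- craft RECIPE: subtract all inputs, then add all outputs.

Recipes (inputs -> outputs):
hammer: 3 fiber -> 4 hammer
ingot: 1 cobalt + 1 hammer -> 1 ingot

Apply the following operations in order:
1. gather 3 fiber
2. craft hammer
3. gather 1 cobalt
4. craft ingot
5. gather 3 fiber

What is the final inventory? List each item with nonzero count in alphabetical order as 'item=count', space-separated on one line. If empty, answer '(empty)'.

Answer: fiber=3 hammer=3 ingot=1

Derivation:
After 1 (gather 3 fiber): fiber=3
After 2 (craft hammer): hammer=4
After 3 (gather 1 cobalt): cobalt=1 hammer=4
After 4 (craft ingot): hammer=3 ingot=1
After 5 (gather 3 fiber): fiber=3 hammer=3 ingot=1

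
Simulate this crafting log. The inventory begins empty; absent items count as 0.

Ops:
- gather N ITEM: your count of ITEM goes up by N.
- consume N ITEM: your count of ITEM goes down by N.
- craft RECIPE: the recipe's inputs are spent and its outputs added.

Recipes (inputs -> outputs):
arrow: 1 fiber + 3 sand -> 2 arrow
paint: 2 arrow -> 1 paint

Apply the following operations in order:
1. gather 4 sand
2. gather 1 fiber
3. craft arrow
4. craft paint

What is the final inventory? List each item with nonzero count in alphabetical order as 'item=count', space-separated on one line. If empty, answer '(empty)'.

After 1 (gather 4 sand): sand=4
After 2 (gather 1 fiber): fiber=1 sand=4
After 3 (craft arrow): arrow=2 sand=1
After 4 (craft paint): paint=1 sand=1

Answer: paint=1 sand=1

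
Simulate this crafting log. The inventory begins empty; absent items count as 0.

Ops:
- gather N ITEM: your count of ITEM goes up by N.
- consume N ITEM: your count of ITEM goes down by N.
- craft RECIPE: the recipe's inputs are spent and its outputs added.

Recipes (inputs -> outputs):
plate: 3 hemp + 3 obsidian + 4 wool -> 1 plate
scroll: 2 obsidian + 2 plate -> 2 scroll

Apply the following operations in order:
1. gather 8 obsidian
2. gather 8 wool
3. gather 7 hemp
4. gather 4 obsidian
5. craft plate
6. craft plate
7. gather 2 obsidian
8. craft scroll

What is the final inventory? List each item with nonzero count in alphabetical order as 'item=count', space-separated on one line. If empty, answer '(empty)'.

After 1 (gather 8 obsidian): obsidian=8
After 2 (gather 8 wool): obsidian=8 wool=8
After 3 (gather 7 hemp): hemp=7 obsidian=8 wool=8
After 4 (gather 4 obsidian): hemp=7 obsidian=12 wool=8
After 5 (craft plate): hemp=4 obsidian=9 plate=1 wool=4
After 6 (craft plate): hemp=1 obsidian=6 plate=2
After 7 (gather 2 obsidian): hemp=1 obsidian=8 plate=2
After 8 (craft scroll): hemp=1 obsidian=6 scroll=2

Answer: hemp=1 obsidian=6 scroll=2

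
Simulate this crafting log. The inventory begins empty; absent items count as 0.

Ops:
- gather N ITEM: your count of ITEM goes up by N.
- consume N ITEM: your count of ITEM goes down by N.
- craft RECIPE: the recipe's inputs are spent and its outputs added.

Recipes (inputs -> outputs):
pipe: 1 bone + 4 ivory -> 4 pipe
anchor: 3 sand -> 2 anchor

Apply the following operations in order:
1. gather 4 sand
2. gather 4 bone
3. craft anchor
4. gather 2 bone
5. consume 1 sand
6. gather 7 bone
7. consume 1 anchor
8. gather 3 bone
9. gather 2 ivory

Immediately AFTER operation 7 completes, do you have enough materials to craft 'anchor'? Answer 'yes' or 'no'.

Answer: no

Derivation:
After 1 (gather 4 sand): sand=4
After 2 (gather 4 bone): bone=4 sand=4
After 3 (craft anchor): anchor=2 bone=4 sand=1
After 4 (gather 2 bone): anchor=2 bone=6 sand=1
After 5 (consume 1 sand): anchor=2 bone=6
After 6 (gather 7 bone): anchor=2 bone=13
After 7 (consume 1 anchor): anchor=1 bone=13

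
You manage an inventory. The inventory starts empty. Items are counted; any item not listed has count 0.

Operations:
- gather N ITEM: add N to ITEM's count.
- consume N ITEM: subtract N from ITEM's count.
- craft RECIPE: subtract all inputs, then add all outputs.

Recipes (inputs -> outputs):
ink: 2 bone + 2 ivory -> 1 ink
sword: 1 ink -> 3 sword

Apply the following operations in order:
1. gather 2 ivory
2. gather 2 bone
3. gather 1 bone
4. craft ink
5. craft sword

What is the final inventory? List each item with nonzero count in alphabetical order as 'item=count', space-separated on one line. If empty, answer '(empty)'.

Answer: bone=1 sword=3

Derivation:
After 1 (gather 2 ivory): ivory=2
After 2 (gather 2 bone): bone=2 ivory=2
After 3 (gather 1 bone): bone=3 ivory=2
After 4 (craft ink): bone=1 ink=1
After 5 (craft sword): bone=1 sword=3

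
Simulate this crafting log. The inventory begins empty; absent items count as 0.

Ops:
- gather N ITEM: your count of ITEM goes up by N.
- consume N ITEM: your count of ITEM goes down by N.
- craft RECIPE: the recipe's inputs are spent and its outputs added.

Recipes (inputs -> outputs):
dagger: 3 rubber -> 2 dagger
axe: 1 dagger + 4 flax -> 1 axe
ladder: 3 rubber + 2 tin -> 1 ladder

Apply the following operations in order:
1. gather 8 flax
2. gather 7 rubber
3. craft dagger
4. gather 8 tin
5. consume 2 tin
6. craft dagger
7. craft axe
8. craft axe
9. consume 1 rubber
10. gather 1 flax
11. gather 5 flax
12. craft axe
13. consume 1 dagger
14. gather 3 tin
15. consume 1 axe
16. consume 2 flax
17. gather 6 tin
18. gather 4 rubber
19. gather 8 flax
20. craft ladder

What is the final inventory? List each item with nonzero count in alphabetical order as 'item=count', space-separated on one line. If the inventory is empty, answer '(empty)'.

After 1 (gather 8 flax): flax=8
After 2 (gather 7 rubber): flax=8 rubber=7
After 3 (craft dagger): dagger=2 flax=8 rubber=4
After 4 (gather 8 tin): dagger=2 flax=8 rubber=4 tin=8
After 5 (consume 2 tin): dagger=2 flax=8 rubber=4 tin=6
After 6 (craft dagger): dagger=4 flax=8 rubber=1 tin=6
After 7 (craft axe): axe=1 dagger=3 flax=4 rubber=1 tin=6
After 8 (craft axe): axe=2 dagger=2 rubber=1 tin=6
After 9 (consume 1 rubber): axe=2 dagger=2 tin=6
After 10 (gather 1 flax): axe=2 dagger=2 flax=1 tin=6
After 11 (gather 5 flax): axe=2 dagger=2 flax=6 tin=6
After 12 (craft axe): axe=3 dagger=1 flax=2 tin=6
After 13 (consume 1 dagger): axe=3 flax=2 tin=6
After 14 (gather 3 tin): axe=3 flax=2 tin=9
After 15 (consume 1 axe): axe=2 flax=2 tin=9
After 16 (consume 2 flax): axe=2 tin=9
After 17 (gather 6 tin): axe=2 tin=15
After 18 (gather 4 rubber): axe=2 rubber=4 tin=15
After 19 (gather 8 flax): axe=2 flax=8 rubber=4 tin=15
After 20 (craft ladder): axe=2 flax=8 ladder=1 rubber=1 tin=13

Answer: axe=2 flax=8 ladder=1 rubber=1 tin=13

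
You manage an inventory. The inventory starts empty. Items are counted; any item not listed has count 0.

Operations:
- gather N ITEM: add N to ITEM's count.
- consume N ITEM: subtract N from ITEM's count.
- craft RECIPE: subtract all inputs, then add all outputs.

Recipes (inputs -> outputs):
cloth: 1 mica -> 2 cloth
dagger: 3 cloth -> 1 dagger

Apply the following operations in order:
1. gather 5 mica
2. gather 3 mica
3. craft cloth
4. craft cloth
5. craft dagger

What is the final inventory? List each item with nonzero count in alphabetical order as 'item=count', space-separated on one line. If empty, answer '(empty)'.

Answer: cloth=1 dagger=1 mica=6

Derivation:
After 1 (gather 5 mica): mica=5
After 2 (gather 3 mica): mica=8
After 3 (craft cloth): cloth=2 mica=7
After 4 (craft cloth): cloth=4 mica=6
After 5 (craft dagger): cloth=1 dagger=1 mica=6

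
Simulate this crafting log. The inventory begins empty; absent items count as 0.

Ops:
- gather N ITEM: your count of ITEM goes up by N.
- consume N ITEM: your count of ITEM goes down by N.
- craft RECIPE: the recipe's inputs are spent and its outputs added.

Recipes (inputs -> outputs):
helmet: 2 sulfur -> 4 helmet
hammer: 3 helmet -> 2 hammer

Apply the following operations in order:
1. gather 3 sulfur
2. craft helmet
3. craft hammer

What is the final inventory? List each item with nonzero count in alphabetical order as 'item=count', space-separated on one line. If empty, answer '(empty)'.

Answer: hammer=2 helmet=1 sulfur=1

Derivation:
After 1 (gather 3 sulfur): sulfur=3
After 2 (craft helmet): helmet=4 sulfur=1
After 3 (craft hammer): hammer=2 helmet=1 sulfur=1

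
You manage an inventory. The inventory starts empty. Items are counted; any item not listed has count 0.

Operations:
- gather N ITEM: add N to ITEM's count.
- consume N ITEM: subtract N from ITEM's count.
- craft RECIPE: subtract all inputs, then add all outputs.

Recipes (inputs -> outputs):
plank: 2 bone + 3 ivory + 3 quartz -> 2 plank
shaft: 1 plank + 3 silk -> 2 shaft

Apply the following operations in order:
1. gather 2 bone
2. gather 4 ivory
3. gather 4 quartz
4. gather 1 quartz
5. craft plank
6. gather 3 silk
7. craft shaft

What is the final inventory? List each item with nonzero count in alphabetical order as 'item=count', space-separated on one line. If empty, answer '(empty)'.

Answer: ivory=1 plank=1 quartz=2 shaft=2

Derivation:
After 1 (gather 2 bone): bone=2
After 2 (gather 4 ivory): bone=2 ivory=4
After 3 (gather 4 quartz): bone=2 ivory=4 quartz=4
After 4 (gather 1 quartz): bone=2 ivory=4 quartz=5
After 5 (craft plank): ivory=1 plank=2 quartz=2
After 6 (gather 3 silk): ivory=1 plank=2 quartz=2 silk=3
After 7 (craft shaft): ivory=1 plank=1 quartz=2 shaft=2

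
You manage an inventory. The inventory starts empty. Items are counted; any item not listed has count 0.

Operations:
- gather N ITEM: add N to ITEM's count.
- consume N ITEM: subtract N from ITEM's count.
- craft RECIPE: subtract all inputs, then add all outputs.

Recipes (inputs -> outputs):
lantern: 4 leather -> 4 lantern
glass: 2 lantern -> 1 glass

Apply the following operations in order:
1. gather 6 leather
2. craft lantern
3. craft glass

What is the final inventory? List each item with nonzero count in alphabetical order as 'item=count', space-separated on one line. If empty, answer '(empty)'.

After 1 (gather 6 leather): leather=6
After 2 (craft lantern): lantern=4 leather=2
After 3 (craft glass): glass=1 lantern=2 leather=2

Answer: glass=1 lantern=2 leather=2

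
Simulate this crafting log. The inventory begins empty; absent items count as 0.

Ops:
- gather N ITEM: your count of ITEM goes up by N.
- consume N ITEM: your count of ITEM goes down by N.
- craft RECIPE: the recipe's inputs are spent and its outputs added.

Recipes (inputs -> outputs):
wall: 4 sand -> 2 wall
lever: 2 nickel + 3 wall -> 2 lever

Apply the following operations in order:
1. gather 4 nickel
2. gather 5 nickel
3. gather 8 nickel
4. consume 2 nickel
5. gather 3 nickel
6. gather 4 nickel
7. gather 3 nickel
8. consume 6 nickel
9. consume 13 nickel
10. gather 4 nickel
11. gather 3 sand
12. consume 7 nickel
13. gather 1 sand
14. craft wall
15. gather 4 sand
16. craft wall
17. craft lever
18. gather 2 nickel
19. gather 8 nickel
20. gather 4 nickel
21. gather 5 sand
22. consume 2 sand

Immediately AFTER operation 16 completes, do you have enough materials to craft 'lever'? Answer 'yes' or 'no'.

Answer: yes

Derivation:
After 1 (gather 4 nickel): nickel=4
After 2 (gather 5 nickel): nickel=9
After 3 (gather 8 nickel): nickel=17
After 4 (consume 2 nickel): nickel=15
After 5 (gather 3 nickel): nickel=18
After 6 (gather 4 nickel): nickel=22
After 7 (gather 3 nickel): nickel=25
After 8 (consume 6 nickel): nickel=19
After 9 (consume 13 nickel): nickel=6
After 10 (gather 4 nickel): nickel=10
After 11 (gather 3 sand): nickel=10 sand=3
After 12 (consume 7 nickel): nickel=3 sand=3
After 13 (gather 1 sand): nickel=3 sand=4
After 14 (craft wall): nickel=3 wall=2
After 15 (gather 4 sand): nickel=3 sand=4 wall=2
After 16 (craft wall): nickel=3 wall=4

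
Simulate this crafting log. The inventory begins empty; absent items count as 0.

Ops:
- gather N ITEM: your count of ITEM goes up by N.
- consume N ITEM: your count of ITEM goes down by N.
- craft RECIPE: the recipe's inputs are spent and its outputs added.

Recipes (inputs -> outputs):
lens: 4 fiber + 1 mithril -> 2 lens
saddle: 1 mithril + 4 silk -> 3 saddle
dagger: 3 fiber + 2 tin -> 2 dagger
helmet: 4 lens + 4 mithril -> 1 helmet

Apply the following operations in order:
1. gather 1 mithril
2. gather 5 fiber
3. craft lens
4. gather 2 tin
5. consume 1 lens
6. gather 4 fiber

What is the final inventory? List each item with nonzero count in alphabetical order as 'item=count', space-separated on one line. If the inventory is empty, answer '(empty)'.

After 1 (gather 1 mithril): mithril=1
After 2 (gather 5 fiber): fiber=5 mithril=1
After 3 (craft lens): fiber=1 lens=2
After 4 (gather 2 tin): fiber=1 lens=2 tin=2
After 5 (consume 1 lens): fiber=1 lens=1 tin=2
After 6 (gather 4 fiber): fiber=5 lens=1 tin=2

Answer: fiber=5 lens=1 tin=2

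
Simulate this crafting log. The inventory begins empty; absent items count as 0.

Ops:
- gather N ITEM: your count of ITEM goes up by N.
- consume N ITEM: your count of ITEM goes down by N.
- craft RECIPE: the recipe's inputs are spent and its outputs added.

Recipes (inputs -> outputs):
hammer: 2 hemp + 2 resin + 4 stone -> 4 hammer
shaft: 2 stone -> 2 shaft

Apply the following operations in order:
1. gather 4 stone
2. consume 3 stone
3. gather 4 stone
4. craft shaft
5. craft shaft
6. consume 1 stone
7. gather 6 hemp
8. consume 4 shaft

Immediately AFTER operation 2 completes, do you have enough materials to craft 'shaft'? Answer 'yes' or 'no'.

Answer: no

Derivation:
After 1 (gather 4 stone): stone=4
After 2 (consume 3 stone): stone=1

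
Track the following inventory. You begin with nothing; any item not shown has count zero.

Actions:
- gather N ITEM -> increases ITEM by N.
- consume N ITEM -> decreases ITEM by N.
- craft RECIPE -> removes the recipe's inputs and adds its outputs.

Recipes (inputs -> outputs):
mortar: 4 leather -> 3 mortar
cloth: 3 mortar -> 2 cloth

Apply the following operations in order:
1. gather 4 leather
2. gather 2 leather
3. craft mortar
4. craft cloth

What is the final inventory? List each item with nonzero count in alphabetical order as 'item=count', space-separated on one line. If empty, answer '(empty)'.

After 1 (gather 4 leather): leather=4
After 2 (gather 2 leather): leather=6
After 3 (craft mortar): leather=2 mortar=3
After 4 (craft cloth): cloth=2 leather=2

Answer: cloth=2 leather=2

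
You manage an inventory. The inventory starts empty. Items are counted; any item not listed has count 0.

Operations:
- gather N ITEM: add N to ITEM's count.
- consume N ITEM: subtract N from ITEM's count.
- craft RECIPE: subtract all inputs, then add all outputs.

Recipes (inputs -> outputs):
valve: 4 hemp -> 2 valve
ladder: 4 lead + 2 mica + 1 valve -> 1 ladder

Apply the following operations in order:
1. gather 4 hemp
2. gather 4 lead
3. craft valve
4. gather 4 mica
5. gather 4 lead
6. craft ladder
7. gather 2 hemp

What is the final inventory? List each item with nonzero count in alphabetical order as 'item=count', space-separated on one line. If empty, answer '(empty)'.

Answer: hemp=2 ladder=1 lead=4 mica=2 valve=1

Derivation:
After 1 (gather 4 hemp): hemp=4
After 2 (gather 4 lead): hemp=4 lead=4
After 3 (craft valve): lead=4 valve=2
After 4 (gather 4 mica): lead=4 mica=4 valve=2
After 5 (gather 4 lead): lead=8 mica=4 valve=2
After 6 (craft ladder): ladder=1 lead=4 mica=2 valve=1
After 7 (gather 2 hemp): hemp=2 ladder=1 lead=4 mica=2 valve=1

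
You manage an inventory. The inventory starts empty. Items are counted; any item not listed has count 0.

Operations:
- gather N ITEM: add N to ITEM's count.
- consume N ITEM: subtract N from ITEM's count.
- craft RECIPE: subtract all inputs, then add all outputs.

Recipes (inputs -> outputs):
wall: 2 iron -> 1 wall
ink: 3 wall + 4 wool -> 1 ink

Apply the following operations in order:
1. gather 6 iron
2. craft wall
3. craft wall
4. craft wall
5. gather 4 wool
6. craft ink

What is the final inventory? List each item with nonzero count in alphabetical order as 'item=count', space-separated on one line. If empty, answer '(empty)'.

After 1 (gather 6 iron): iron=6
After 2 (craft wall): iron=4 wall=1
After 3 (craft wall): iron=2 wall=2
After 4 (craft wall): wall=3
After 5 (gather 4 wool): wall=3 wool=4
After 6 (craft ink): ink=1

Answer: ink=1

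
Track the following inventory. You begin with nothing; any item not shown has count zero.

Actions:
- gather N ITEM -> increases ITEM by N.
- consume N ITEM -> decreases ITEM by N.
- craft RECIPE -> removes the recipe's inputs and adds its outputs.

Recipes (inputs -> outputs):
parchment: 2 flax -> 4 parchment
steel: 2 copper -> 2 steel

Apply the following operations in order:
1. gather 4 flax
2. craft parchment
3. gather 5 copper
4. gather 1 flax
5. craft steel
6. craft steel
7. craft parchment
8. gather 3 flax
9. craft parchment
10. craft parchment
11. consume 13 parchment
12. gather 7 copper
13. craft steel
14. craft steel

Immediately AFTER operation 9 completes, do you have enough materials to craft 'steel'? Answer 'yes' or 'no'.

After 1 (gather 4 flax): flax=4
After 2 (craft parchment): flax=2 parchment=4
After 3 (gather 5 copper): copper=5 flax=2 parchment=4
After 4 (gather 1 flax): copper=5 flax=3 parchment=4
After 5 (craft steel): copper=3 flax=3 parchment=4 steel=2
After 6 (craft steel): copper=1 flax=3 parchment=4 steel=4
After 7 (craft parchment): copper=1 flax=1 parchment=8 steel=4
After 8 (gather 3 flax): copper=1 flax=4 parchment=8 steel=4
After 9 (craft parchment): copper=1 flax=2 parchment=12 steel=4

Answer: no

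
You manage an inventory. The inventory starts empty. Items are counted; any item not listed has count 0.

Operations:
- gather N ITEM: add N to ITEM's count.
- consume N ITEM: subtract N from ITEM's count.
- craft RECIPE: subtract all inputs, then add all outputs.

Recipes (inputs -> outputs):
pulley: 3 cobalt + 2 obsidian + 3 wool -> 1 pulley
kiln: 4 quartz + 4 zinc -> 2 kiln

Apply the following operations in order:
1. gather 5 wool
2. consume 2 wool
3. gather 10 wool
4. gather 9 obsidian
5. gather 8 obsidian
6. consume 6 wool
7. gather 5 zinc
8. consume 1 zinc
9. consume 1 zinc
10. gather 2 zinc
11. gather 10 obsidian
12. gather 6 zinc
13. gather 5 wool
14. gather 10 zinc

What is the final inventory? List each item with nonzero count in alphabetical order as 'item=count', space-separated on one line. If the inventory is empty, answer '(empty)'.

After 1 (gather 5 wool): wool=5
After 2 (consume 2 wool): wool=3
After 3 (gather 10 wool): wool=13
After 4 (gather 9 obsidian): obsidian=9 wool=13
After 5 (gather 8 obsidian): obsidian=17 wool=13
After 6 (consume 6 wool): obsidian=17 wool=7
After 7 (gather 5 zinc): obsidian=17 wool=7 zinc=5
After 8 (consume 1 zinc): obsidian=17 wool=7 zinc=4
After 9 (consume 1 zinc): obsidian=17 wool=7 zinc=3
After 10 (gather 2 zinc): obsidian=17 wool=7 zinc=5
After 11 (gather 10 obsidian): obsidian=27 wool=7 zinc=5
After 12 (gather 6 zinc): obsidian=27 wool=7 zinc=11
After 13 (gather 5 wool): obsidian=27 wool=12 zinc=11
After 14 (gather 10 zinc): obsidian=27 wool=12 zinc=21

Answer: obsidian=27 wool=12 zinc=21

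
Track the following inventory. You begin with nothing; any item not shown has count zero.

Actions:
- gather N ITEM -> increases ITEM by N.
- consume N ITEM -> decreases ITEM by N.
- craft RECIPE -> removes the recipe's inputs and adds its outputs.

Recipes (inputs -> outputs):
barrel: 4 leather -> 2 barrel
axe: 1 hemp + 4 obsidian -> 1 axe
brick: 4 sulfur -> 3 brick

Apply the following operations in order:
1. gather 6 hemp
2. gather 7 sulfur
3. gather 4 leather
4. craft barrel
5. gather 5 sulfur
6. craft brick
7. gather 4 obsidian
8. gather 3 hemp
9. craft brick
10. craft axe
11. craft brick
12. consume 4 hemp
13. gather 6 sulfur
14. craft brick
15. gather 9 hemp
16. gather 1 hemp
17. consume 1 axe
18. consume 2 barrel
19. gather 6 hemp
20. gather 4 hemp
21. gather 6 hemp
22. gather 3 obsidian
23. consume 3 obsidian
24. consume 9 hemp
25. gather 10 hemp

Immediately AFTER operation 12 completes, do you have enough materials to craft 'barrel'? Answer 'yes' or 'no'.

Answer: no

Derivation:
After 1 (gather 6 hemp): hemp=6
After 2 (gather 7 sulfur): hemp=6 sulfur=7
After 3 (gather 4 leather): hemp=6 leather=4 sulfur=7
After 4 (craft barrel): barrel=2 hemp=6 sulfur=7
After 5 (gather 5 sulfur): barrel=2 hemp=6 sulfur=12
After 6 (craft brick): barrel=2 brick=3 hemp=6 sulfur=8
After 7 (gather 4 obsidian): barrel=2 brick=3 hemp=6 obsidian=4 sulfur=8
After 8 (gather 3 hemp): barrel=2 brick=3 hemp=9 obsidian=4 sulfur=8
After 9 (craft brick): barrel=2 brick=6 hemp=9 obsidian=4 sulfur=4
After 10 (craft axe): axe=1 barrel=2 brick=6 hemp=8 sulfur=4
After 11 (craft brick): axe=1 barrel=2 brick=9 hemp=8
After 12 (consume 4 hemp): axe=1 barrel=2 brick=9 hemp=4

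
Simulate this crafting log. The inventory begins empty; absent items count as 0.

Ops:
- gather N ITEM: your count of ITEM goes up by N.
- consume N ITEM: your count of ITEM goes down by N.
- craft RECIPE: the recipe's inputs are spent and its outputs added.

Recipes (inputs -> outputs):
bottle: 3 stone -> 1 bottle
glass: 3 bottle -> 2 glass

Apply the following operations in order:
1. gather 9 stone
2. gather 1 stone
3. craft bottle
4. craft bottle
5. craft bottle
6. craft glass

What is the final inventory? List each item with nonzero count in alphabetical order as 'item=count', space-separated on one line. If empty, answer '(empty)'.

Answer: glass=2 stone=1

Derivation:
After 1 (gather 9 stone): stone=9
After 2 (gather 1 stone): stone=10
After 3 (craft bottle): bottle=1 stone=7
After 4 (craft bottle): bottle=2 stone=4
After 5 (craft bottle): bottle=3 stone=1
After 6 (craft glass): glass=2 stone=1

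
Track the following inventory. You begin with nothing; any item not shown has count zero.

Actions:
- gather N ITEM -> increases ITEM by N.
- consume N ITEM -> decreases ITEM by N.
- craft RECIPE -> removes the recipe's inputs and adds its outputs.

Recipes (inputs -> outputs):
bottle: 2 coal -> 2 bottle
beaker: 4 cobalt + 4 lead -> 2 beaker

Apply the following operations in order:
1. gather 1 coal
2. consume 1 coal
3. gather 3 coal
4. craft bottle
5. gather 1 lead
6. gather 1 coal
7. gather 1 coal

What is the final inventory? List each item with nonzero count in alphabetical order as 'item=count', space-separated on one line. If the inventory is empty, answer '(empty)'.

After 1 (gather 1 coal): coal=1
After 2 (consume 1 coal): (empty)
After 3 (gather 3 coal): coal=3
After 4 (craft bottle): bottle=2 coal=1
After 5 (gather 1 lead): bottle=2 coal=1 lead=1
After 6 (gather 1 coal): bottle=2 coal=2 lead=1
After 7 (gather 1 coal): bottle=2 coal=3 lead=1

Answer: bottle=2 coal=3 lead=1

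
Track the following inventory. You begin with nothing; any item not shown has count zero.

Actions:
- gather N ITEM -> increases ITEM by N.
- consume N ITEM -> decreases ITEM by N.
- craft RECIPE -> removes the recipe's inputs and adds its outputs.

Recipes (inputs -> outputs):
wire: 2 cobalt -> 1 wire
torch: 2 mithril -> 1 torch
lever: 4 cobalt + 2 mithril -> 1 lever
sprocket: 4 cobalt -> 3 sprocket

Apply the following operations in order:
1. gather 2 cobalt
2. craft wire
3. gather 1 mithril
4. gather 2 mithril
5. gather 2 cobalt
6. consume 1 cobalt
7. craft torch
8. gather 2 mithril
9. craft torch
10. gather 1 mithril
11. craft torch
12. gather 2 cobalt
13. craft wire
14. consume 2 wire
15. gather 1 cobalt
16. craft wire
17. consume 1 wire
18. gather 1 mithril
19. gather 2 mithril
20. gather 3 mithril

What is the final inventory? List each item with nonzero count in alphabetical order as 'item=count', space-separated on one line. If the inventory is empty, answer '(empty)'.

Answer: mithril=6 torch=3

Derivation:
After 1 (gather 2 cobalt): cobalt=2
After 2 (craft wire): wire=1
After 3 (gather 1 mithril): mithril=1 wire=1
After 4 (gather 2 mithril): mithril=3 wire=1
After 5 (gather 2 cobalt): cobalt=2 mithril=3 wire=1
After 6 (consume 1 cobalt): cobalt=1 mithril=3 wire=1
After 7 (craft torch): cobalt=1 mithril=1 torch=1 wire=1
After 8 (gather 2 mithril): cobalt=1 mithril=3 torch=1 wire=1
After 9 (craft torch): cobalt=1 mithril=1 torch=2 wire=1
After 10 (gather 1 mithril): cobalt=1 mithril=2 torch=2 wire=1
After 11 (craft torch): cobalt=1 torch=3 wire=1
After 12 (gather 2 cobalt): cobalt=3 torch=3 wire=1
After 13 (craft wire): cobalt=1 torch=3 wire=2
After 14 (consume 2 wire): cobalt=1 torch=3
After 15 (gather 1 cobalt): cobalt=2 torch=3
After 16 (craft wire): torch=3 wire=1
After 17 (consume 1 wire): torch=3
After 18 (gather 1 mithril): mithril=1 torch=3
After 19 (gather 2 mithril): mithril=3 torch=3
After 20 (gather 3 mithril): mithril=6 torch=3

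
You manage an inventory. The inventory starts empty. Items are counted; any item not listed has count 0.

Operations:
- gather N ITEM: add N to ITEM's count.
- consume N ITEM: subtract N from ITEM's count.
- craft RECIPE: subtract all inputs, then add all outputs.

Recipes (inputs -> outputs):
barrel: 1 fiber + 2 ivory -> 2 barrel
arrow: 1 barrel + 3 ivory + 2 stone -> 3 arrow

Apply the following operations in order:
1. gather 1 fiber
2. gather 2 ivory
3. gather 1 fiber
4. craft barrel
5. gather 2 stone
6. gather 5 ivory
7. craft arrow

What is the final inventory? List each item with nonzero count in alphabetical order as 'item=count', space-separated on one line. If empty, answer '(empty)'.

Answer: arrow=3 barrel=1 fiber=1 ivory=2

Derivation:
After 1 (gather 1 fiber): fiber=1
After 2 (gather 2 ivory): fiber=1 ivory=2
After 3 (gather 1 fiber): fiber=2 ivory=2
After 4 (craft barrel): barrel=2 fiber=1
After 5 (gather 2 stone): barrel=2 fiber=1 stone=2
After 6 (gather 5 ivory): barrel=2 fiber=1 ivory=5 stone=2
After 7 (craft arrow): arrow=3 barrel=1 fiber=1 ivory=2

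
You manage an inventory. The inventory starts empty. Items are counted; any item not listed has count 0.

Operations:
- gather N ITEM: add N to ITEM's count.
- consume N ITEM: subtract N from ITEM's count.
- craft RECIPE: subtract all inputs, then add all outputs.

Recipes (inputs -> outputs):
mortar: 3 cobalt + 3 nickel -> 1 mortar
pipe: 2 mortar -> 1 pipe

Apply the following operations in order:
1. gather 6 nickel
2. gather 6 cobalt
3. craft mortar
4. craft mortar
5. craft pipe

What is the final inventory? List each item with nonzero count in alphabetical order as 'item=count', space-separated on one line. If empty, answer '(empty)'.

After 1 (gather 6 nickel): nickel=6
After 2 (gather 6 cobalt): cobalt=6 nickel=6
After 3 (craft mortar): cobalt=3 mortar=1 nickel=3
After 4 (craft mortar): mortar=2
After 5 (craft pipe): pipe=1

Answer: pipe=1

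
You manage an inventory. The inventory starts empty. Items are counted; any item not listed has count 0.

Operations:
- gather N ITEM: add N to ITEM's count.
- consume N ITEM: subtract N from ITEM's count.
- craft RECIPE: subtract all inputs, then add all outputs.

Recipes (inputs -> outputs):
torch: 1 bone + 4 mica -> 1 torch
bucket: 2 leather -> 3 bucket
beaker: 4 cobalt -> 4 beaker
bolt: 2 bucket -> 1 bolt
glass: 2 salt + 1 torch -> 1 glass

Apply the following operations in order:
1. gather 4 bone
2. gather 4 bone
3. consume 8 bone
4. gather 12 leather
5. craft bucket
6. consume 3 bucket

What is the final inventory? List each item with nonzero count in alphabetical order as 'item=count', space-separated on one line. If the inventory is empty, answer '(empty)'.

Answer: leather=10

Derivation:
After 1 (gather 4 bone): bone=4
After 2 (gather 4 bone): bone=8
After 3 (consume 8 bone): (empty)
After 4 (gather 12 leather): leather=12
After 5 (craft bucket): bucket=3 leather=10
After 6 (consume 3 bucket): leather=10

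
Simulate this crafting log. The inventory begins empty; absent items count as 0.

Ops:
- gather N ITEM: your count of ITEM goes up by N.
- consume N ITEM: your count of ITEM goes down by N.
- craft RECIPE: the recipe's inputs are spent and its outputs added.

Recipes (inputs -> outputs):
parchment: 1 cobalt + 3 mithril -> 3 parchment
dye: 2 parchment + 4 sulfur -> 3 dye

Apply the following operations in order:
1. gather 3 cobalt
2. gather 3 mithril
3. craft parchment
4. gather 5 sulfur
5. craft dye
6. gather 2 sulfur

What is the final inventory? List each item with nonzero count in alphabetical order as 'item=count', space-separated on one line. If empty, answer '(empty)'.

After 1 (gather 3 cobalt): cobalt=3
After 2 (gather 3 mithril): cobalt=3 mithril=3
After 3 (craft parchment): cobalt=2 parchment=3
After 4 (gather 5 sulfur): cobalt=2 parchment=3 sulfur=5
After 5 (craft dye): cobalt=2 dye=3 parchment=1 sulfur=1
After 6 (gather 2 sulfur): cobalt=2 dye=3 parchment=1 sulfur=3

Answer: cobalt=2 dye=3 parchment=1 sulfur=3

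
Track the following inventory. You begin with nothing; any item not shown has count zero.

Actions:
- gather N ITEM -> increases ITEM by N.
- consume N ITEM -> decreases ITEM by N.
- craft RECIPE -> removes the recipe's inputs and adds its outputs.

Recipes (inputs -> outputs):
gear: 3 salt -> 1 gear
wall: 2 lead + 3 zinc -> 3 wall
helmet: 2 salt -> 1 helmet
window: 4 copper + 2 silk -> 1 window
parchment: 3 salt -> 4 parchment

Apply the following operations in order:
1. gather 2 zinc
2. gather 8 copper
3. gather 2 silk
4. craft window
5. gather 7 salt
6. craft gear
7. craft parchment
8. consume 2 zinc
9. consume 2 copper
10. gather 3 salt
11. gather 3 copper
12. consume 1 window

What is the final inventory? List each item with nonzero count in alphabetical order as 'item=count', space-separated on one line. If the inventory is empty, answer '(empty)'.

Answer: copper=5 gear=1 parchment=4 salt=4

Derivation:
After 1 (gather 2 zinc): zinc=2
After 2 (gather 8 copper): copper=8 zinc=2
After 3 (gather 2 silk): copper=8 silk=2 zinc=2
After 4 (craft window): copper=4 window=1 zinc=2
After 5 (gather 7 salt): copper=4 salt=7 window=1 zinc=2
After 6 (craft gear): copper=4 gear=1 salt=4 window=1 zinc=2
After 7 (craft parchment): copper=4 gear=1 parchment=4 salt=1 window=1 zinc=2
After 8 (consume 2 zinc): copper=4 gear=1 parchment=4 salt=1 window=1
After 9 (consume 2 copper): copper=2 gear=1 parchment=4 salt=1 window=1
After 10 (gather 3 salt): copper=2 gear=1 parchment=4 salt=4 window=1
After 11 (gather 3 copper): copper=5 gear=1 parchment=4 salt=4 window=1
After 12 (consume 1 window): copper=5 gear=1 parchment=4 salt=4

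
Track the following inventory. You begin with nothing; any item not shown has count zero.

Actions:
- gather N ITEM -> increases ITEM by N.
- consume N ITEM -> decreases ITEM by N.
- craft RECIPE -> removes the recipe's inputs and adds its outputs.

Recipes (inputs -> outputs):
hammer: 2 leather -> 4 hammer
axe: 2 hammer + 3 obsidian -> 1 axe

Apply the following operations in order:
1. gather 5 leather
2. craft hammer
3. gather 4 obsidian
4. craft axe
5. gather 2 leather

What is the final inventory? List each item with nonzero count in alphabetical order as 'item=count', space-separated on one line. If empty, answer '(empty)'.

Answer: axe=1 hammer=2 leather=5 obsidian=1

Derivation:
After 1 (gather 5 leather): leather=5
After 2 (craft hammer): hammer=4 leather=3
After 3 (gather 4 obsidian): hammer=4 leather=3 obsidian=4
After 4 (craft axe): axe=1 hammer=2 leather=3 obsidian=1
After 5 (gather 2 leather): axe=1 hammer=2 leather=5 obsidian=1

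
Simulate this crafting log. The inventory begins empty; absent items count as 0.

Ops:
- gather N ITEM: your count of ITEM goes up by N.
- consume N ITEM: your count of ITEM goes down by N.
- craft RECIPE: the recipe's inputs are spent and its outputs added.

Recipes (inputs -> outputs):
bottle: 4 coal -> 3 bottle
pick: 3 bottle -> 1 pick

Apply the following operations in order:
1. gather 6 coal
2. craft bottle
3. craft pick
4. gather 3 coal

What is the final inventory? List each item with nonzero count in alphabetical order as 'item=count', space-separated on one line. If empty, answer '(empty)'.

After 1 (gather 6 coal): coal=6
After 2 (craft bottle): bottle=3 coal=2
After 3 (craft pick): coal=2 pick=1
After 4 (gather 3 coal): coal=5 pick=1

Answer: coal=5 pick=1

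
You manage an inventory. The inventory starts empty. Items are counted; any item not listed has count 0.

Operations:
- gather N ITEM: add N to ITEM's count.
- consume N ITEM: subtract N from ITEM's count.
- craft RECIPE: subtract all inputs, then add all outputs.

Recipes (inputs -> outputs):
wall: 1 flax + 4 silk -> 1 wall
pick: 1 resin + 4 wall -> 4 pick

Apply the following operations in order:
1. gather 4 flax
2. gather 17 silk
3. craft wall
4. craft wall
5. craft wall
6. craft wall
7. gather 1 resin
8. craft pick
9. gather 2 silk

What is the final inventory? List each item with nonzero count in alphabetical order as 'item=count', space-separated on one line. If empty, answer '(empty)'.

After 1 (gather 4 flax): flax=4
After 2 (gather 17 silk): flax=4 silk=17
After 3 (craft wall): flax=3 silk=13 wall=1
After 4 (craft wall): flax=2 silk=9 wall=2
After 5 (craft wall): flax=1 silk=5 wall=3
After 6 (craft wall): silk=1 wall=4
After 7 (gather 1 resin): resin=1 silk=1 wall=4
After 8 (craft pick): pick=4 silk=1
After 9 (gather 2 silk): pick=4 silk=3

Answer: pick=4 silk=3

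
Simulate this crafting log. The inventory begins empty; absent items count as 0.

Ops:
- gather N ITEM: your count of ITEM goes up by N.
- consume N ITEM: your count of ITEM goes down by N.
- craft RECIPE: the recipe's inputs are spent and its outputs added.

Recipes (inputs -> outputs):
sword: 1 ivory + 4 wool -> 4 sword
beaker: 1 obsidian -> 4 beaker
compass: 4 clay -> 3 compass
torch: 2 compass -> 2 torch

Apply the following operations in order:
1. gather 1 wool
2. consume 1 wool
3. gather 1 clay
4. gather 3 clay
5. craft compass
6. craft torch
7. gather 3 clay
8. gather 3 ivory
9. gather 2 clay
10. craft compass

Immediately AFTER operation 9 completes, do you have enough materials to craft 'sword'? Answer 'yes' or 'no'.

Answer: no

Derivation:
After 1 (gather 1 wool): wool=1
After 2 (consume 1 wool): (empty)
After 3 (gather 1 clay): clay=1
After 4 (gather 3 clay): clay=4
After 5 (craft compass): compass=3
After 6 (craft torch): compass=1 torch=2
After 7 (gather 3 clay): clay=3 compass=1 torch=2
After 8 (gather 3 ivory): clay=3 compass=1 ivory=3 torch=2
After 9 (gather 2 clay): clay=5 compass=1 ivory=3 torch=2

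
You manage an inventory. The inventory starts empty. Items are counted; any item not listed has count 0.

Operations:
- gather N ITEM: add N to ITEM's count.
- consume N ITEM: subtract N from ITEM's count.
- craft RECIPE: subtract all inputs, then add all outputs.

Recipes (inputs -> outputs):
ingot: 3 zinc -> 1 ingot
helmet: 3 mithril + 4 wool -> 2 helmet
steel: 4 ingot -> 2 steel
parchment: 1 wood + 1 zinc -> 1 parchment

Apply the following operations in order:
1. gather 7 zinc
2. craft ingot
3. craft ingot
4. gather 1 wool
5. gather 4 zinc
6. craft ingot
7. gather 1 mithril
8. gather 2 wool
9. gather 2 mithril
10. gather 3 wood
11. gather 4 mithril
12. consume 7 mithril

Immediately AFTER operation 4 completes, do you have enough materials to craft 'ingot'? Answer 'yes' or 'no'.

After 1 (gather 7 zinc): zinc=7
After 2 (craft ingot): ingot=1 zinc=4
After 3 (craft ingot): ingot=2 zinc=1
After 4 (gather 1 wool): ingot=2 wool=1 zinc=1

Answer: no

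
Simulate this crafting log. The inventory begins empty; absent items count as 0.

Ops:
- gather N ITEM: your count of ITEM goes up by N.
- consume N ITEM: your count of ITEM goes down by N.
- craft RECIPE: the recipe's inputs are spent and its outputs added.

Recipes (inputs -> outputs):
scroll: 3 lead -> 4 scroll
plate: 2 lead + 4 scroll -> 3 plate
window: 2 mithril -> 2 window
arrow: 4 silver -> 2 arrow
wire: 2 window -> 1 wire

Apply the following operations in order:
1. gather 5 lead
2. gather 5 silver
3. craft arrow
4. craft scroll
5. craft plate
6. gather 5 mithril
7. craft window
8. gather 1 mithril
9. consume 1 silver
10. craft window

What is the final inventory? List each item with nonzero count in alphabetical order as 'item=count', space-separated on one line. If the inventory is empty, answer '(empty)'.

Answer: arrow=2 mithril=2 plate=3 window=4

Derivation:
After 1 (gather 5 lead): lead=5
After 2 (gather 5 silver): lead=5 silver=5
After 3 (craft arrow): arrow=2 lead=5 silver=1
After 4 (craft scroll): arrow=2 lead=2 scroll=4 silver=1
After 5 (craft plate): arrow=2 plate=3 silver=1
After 6 (gather 5 mithril): arrow=2 mithril=5 plate=3 silver=1
After 7 (craft window): arrow=2 mithril=3 plate=3 silver=1 window=2
After 8 (gather 1 mithril): arrow=2 mithril=4 plate=3 silver=1 window=2
After 9 (consume 1 silver): arrow=2 mithril=4 plate=3 window=2
After 10 (craft window): arrow=2 mithril=2 plate=3 window=4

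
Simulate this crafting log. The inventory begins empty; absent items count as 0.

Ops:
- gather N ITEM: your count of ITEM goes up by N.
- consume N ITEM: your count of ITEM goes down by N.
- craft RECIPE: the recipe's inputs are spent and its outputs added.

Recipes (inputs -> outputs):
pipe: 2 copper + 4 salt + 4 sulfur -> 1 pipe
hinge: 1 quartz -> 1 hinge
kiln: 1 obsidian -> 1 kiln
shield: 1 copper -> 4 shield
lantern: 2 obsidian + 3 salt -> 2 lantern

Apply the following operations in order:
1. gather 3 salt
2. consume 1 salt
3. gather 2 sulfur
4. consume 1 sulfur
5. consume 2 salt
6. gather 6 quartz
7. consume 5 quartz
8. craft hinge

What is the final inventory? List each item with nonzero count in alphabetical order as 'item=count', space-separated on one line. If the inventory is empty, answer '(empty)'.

Answer: hinge=1 sulfur=1

Derivation:
After 1 (gather 3 salt): salt=3
After 2 (consume 1 salt): salt=2
After 3 (gather 2 sulfur): salt=2 sulfur=2
After 4 (consume 1 sulfur): salt=2 sulfur=1
After 5 (consume 2 salt): sulfur=1
After 6 (gather 6 quartz): quartz=6 sulfur=1
After 7 (consume 5 quartz): quartz=1 sulfur=1
After 8 (craft hinge): hinge=1 sulfur=1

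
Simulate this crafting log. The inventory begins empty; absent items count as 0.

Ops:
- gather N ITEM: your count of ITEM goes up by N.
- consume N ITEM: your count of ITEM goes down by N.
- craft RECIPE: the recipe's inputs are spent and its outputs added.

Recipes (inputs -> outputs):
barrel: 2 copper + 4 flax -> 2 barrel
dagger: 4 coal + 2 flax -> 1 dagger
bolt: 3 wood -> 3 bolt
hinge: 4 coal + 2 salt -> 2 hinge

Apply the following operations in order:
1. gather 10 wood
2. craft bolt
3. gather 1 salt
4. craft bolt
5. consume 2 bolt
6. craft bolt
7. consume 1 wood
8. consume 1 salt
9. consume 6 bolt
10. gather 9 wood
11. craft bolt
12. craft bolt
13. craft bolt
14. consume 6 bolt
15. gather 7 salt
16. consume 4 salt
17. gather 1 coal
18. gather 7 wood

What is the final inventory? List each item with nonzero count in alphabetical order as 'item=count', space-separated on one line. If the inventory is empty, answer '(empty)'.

After 1 (gather 10 wood): wood=10
After 2 (craft bolt): bolt=3 wood=7
After 3 (gather 1 salt): bolt=3 salt=1 wood=7
After 4 (craft bolt): bolt=6 salt=1 wood=4
After 5 (consume 2 bolt): bolt=4 salt=1 wood=4
After 6 (craft bolt): bolt=7 salt=1 wood=1
After 7 (consume 1 wood): bolt=7 salt=1
After 8 (consume 1 salt): bolt=7
After 9 (consume 6 bolt): bolt=1
After 10 (gather 9 wood): bolt=1 wood=9
After 11 (craft bolt): bolt=4 wood=6
After 12 (craft bolt): bolt=7 wood=3
After 13 (craft bolt): bolt=10
After 14 (consume 6 bolt): bolt=4
After 15 (gather 7 salt): bolt=4 salt=7
After 16 (consume 4 salt): bolt=4 salt=3
After 17 (gather 1 coal): bolt=4 coal=1 salt=3
After 18 (gather 7 wood): bolt=4 coal=1 salt=3 wood=7

Answer: bolt=4 coal=1 salt=3 wood=7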